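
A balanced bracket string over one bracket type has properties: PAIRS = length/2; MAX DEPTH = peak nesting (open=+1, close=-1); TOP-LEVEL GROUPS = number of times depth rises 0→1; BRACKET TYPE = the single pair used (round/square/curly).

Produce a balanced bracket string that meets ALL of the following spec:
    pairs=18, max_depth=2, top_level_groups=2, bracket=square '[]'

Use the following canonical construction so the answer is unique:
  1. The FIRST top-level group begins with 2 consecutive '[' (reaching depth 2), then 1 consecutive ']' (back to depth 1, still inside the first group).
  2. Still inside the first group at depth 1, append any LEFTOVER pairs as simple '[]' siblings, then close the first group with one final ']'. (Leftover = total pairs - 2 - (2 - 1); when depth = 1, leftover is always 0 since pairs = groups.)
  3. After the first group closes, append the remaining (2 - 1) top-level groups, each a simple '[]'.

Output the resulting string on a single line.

Spec: pairs=18 depth=2 groups=2
Leftover pairs = 18 - 2 - (2-1) = 15
First group: deep chain of depth 2 + 15 sibling pairs
Remaining 1 groups: simple '[]' each

Answer: [[][][][][][][][][][][][][][][][]][]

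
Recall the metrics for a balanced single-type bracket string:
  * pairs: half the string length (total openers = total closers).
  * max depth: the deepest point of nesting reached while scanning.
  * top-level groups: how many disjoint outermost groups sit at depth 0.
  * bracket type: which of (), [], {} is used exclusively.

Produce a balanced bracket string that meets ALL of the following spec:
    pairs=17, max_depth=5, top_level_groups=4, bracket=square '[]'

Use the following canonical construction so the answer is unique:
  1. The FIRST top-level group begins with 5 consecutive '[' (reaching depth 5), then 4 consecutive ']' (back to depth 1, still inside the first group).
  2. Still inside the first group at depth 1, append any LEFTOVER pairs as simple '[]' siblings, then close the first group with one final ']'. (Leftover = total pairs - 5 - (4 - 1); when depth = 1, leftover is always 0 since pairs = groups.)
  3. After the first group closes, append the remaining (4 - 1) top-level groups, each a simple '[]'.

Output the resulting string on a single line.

Spec: pairs=17 depth=5 groups=4
Leftover pairs = 17 - 5 - (4-1) = 9
First group: deep chain of depth 5 + 9 sibling pairs
Remaining 3 groups: simple '[]' each

Answer: [[[[[]]]][][][][][][][][][]][][][]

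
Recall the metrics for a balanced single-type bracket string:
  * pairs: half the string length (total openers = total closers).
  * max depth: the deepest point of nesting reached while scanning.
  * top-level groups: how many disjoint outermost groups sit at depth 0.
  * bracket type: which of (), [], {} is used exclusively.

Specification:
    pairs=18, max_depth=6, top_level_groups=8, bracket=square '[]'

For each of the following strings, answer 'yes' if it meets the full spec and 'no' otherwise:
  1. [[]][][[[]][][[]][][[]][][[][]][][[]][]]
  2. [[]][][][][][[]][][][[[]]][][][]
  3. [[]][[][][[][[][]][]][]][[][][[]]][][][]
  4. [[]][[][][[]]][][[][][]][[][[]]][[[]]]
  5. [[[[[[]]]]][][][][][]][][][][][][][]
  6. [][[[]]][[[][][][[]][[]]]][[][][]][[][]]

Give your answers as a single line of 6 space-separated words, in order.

Answer: no no no no yes no

Derivation:
String 1 '[[]][][[[]][][[]][][[]][][[][]][][[]][]]': depth seq [1 2 1 0 1 0 1 2 3 2 1 2 1 2 3 2 1 2 1 2 3 2 1 2 1 2 3 2 3 2 1 2 1 2 3 2 1 2 1 0]
  -> pairs=20 depth=3 groups=3 -> no
String 2 '[[]][][][][][[]][][][[[]]][][][]': depth seq [1 2 1 0 1 0 1 0 1 0 1 0 1 2 1 0 1 0 1 0 1 2 3 2 1 0 1 0 1 0 1 0]
  -> pairs=16 depth=3 groups=12 -> no
String 3 '[[]][[][][[][[][]][]][]][[][][[]]][][][]': depth seq [1 2 1 0 1 2 1 2 1 2 3 2 3 4 3 4 3 2 3 2 1 2 1 0 1 2 1 2 1 2 3 2 1 0 1 0 1 0 1 0]
  -> pairs=20 depth=4 groups=6 -> no
String 4 '[[]][[][][[]]][][[][][]][[][[]]][[[]]]': depth seq [1 2 1 0 1 2 1 2 1 2 3 2 1 0 1 0 1 2 1 2 1 2 1 0 1 2 1 2 3 2 1 0 1 2 3 2 1 0]
  -> pairs=19 depth=3 groups=6 -> no
String 5 '[[[[[[]]]]][][][][][]][][][][][][][]': depth seq [1 2 3 4 5 6 5 4 3 2 1 2 1 2 1 2 1 2 1 2 1 0 1 0 1 0 1 0 1 0 1 0 1 0 1 0]
  -> pairs=18 depth=6 groups=8 -> yes
String 6 '[][[[]]][[[][][][[]][[]]]][[][][]][[][]]': depth seq [1 0 1 2 3 2 1 0 1 2 3 2 3 2 3 2 3 4 3 2 3 4 3 2 1 0 1 2 1 2 1 2 1 0 1 2 1 2 1 0]
  -> pairs=20 depth=4 groups=5 -> no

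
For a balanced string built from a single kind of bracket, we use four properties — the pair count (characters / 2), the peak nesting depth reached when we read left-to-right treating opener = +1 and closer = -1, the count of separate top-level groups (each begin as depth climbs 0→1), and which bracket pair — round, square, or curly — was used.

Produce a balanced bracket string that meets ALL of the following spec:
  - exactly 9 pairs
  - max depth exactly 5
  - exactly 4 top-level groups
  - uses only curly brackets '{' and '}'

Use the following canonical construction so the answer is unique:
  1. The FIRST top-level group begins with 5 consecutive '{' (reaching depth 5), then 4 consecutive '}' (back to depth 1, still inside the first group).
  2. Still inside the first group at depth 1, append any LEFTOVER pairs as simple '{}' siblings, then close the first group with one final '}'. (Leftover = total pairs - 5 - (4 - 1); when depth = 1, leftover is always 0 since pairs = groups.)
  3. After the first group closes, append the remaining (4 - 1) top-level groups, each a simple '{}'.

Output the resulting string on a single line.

Spec: pairs=9 depth=5 groups=4
Leftover pairs = 9 - 5 - (4-1) = 1
First group: deep chain of depth 5 + 1 sibling pairs
Remaining 3 groups: simple '{}' each

Answer: {{{{{}}}}{}}{}{}{}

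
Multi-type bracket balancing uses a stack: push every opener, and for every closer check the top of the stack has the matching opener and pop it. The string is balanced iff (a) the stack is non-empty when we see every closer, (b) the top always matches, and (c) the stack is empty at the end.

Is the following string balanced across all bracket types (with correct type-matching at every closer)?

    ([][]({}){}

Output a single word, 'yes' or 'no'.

pos 0: push '('; stack = (
pos 1: push '['; stack = ([
pos 2: ']' matches '['; pop; stack = (
pos 3: push '['; stack = ([
pos 4: ']' matches '['; pop; stack = (
pos 5: push '('; stack = ((
pos 6: push '{'; stack = (({
pos 7: '}' matches '{'; pop; stack = ((
pos 8: ')' matches '('; pop; stack = (
pos 9: push '{'; stack = ({
pos 10: '}' matches '{'; pop; stack = (
end: stack still non-empty (() → INVALID
Verdict: unclosed openers at end: ( → no

Answer: no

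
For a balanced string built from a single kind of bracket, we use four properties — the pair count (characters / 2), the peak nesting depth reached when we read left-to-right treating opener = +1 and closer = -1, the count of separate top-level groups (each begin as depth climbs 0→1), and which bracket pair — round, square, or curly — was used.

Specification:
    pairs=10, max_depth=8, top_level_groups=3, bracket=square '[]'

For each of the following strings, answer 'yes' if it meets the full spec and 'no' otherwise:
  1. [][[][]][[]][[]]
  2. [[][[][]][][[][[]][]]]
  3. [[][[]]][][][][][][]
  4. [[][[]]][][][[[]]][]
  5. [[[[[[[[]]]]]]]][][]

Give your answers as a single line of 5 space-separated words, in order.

Answer: no no no no yes

Derivation:
String 1 '[][[][]][[]][[]]': depth seq [1 0 1 2 1 2 1 0 1 2 1 0 1 2 1 0]
  -> pairs=8 depth=2 groups=4 -> no
String 2 '[[][[][]][][[][[]][]]]': depth seq [1 2 1 2 3 2 3 2 1 2 1 2 3 2 3 4 3 2 3 2 1 0]
  -> pairs=11 depth=4 groups=1 -> no
String 3 '[[][[]]][][][][][][]': depth seq [1 2 1 2 3 2 1 0 1 0 1 0 1 0 1 0 1 0 1 0]
  -> pairs=10 depth=3 groups=7 -> no
String 4 '[[][[]]][][][[[]]][]': depth seq [1 2 1 2 3 2 1 0 1 0 1 0 1 2 3 2 1 0 1 0]
  -> pairs=10 depth=3 groups=5 -> no
String 5 '[[[[[[[[]]]]]]]][][]': depth seq [1 2 3 4 5 6 7 8 7 6 5 4 3 2 1 0 1 0 1 0]
  -> pairs=10 depth=8 groups=3 -> yes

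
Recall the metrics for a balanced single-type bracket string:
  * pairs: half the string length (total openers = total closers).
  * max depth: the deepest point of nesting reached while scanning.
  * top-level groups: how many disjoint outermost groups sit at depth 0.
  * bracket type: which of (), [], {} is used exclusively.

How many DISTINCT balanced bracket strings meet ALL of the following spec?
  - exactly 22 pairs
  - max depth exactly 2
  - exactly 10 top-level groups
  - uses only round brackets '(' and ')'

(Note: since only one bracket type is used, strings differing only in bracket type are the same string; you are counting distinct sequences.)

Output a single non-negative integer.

Spec: pairs=22 depth=2 groups=10
Count(depth <= 2) = 293930
Count(depth <= 1) = 0
Count(depth == 2) = 293930 - 0 = 293930

Answer: 293930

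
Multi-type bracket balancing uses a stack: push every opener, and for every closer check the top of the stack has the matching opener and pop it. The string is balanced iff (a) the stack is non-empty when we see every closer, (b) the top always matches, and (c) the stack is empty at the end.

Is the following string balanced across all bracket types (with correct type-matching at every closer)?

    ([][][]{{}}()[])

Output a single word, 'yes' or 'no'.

pos 0: push '('; stack = (
pos 1: push '['; stack = ([
pos 2: ']' matches '['; pop; stack = (
pos 3: push '['; stack = ([
pos 4: ']' matches '['; pop; stack = (
pos 5: push '['; stack = ([
pos 6: ']' matches '['; pop; stack = (
pos 7: push '{'; stack = ({
pos 8: push '{'; stack = ({{
pos 9: '}' matches '{'; pop; stack = ({
pos 10: '}' matches '{'; pop; stack = (
pos 11: push '('; stack = ((
pos 12: ')' matches '('; pop; stack = (
pos 13: push '['; stack = ([
pos 14: ']' matches '['; pop; stack = (
pos 15: ')' matches '('; pop; stack = (empty)
end: stack empty → VALID
Verdict: properly nested → yes

Answer: yes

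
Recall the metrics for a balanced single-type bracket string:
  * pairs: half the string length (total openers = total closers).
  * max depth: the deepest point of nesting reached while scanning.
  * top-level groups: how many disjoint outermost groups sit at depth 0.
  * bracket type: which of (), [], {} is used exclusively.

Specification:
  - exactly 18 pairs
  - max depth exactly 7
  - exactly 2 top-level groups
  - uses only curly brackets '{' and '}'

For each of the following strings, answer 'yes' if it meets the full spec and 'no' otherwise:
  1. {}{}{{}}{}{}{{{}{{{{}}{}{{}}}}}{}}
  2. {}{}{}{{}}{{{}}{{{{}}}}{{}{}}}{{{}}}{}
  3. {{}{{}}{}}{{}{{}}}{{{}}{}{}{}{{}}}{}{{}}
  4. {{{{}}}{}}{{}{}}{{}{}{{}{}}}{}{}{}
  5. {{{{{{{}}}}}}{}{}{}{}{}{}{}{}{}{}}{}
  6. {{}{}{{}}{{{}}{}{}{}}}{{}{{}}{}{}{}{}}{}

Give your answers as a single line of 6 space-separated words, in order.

String 1 '{}{}{{}}{}{}{{{}{{{{}}{}{{}}}}}{}}': depth seq [1 0 1 0 1 2 1 0 1 0 1 0 1 2 3 2 3 4 5 6 5 4 5 4 5 6 5 4 3 2 1 2 1 0]
  -> pairs=17 depth=6 groups=6 -> no
String 2 '{}{}{}{{}}{{{}}{{{{}}}}{{}{}}}{{{}}}{}': depth seq [1 0 1 0 1 0 1 2 1 0 1 2 3 2 1 2 3 4 5 4 3 2 1 2 3 2 3 2 1 0 1 2 3 2 1 0 1 0]
  -> pairs=19 depth=5 groups=7 -> no
String 3 '{{}{{}}{}}{{}{{}}}{{{}}{}{}{}{{}}}{}{{}}': depth seq [1 2 1 2 3 2 1 2 1 0 1 2 1 2 3 2 1 0 1 2 3 2 1 2 1 2 1 2 1 2 3 2 1 0 1 0 1 2 1 0]
  -> pairs=20 depth=3 groups=5 -> no
String 4 '{{{{}}}{}}{{}{}}{{}{}{{}{}}}{}{}{}': depth seq [1 2 3 4 3 2 1 2 1 0 1 2 1 2 1 0 1 2 1 2 1 2 3 2 3 2 1 0 1 0 1 0 1 0]
  -> pairs=17 depth=4 groups=6 -> no
String 5 '{{{{{{{}}}}}}{}{}{}{}{}{}{}{}{}{}}{}': depth seq [1 2 3 4 5 6 7 6 5 4 3 2 1 2 1 2 1 2 1 2 1 2 1 2 1 2 1 2 1 2 1 2 1 0 1 0]
  -> pairs=18 depth=7 groups=2 -> yes
String 6 '{{}{}{{}}{{{}}{}{}{}}}{{}{{}}{}{}{}{}}{}': depth seq [1 2 1 2 1 2 3 2 1 2 3 4 3 2 3 2 3 2 3 2 1 0 1 2 1 2 3 2 1 2 1 2 1 2 1 2 1 0 1 0]
  -> pairs=20 depth=4 groups=3 -> no

Answer: no no no no yes no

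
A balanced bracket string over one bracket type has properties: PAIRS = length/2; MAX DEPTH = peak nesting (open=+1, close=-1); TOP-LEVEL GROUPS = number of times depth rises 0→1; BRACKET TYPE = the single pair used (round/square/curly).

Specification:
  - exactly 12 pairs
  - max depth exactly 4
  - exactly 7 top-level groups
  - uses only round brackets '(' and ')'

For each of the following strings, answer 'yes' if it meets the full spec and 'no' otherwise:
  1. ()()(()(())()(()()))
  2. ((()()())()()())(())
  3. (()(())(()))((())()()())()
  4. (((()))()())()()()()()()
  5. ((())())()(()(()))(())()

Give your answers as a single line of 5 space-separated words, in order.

Answer: no no no yes no

Derivation:
String 1 '()()(()(())()(()()))': depth seq [1 0 1 0 1 2 1 2 3 2 1 2 1 2 3 2 3 2 1 0]
  -> pairs=10 depth=3 groups=3 -> no
String 2 '((()()())()()())(())': depth seq [1 2 3 2 3 2 3 2 1 2 1 2 1 2 1 0 1 2 1 0]
  -> pairs=10 depth=3 groups=2 -> no
String 3 '(()(())(()))((())()()())()': depth seq [1 2 1 2 3 2 1 2 3 2 1 0 1 2 3 2 1 2 1 2 1 2 1 0 1 0]
  -> pairs=13 depth=3 groups=3 -> no
String 4 '(((()))()())()()()()()()': depth seq [1 2 3 4 3 2 1 2 1 2 1 0 1 0 1 0 1 0 1 0 1 0 1 0]
  -> pairs=12 depth=4 groups=7 -> yes
String 5 '((())())()(()(()))(())()': depth seq [1 2 3 2 1 2 1 0 1 0 1 2 1 2 3 2 1 0 1 2 1 0 1 0]
  -> pairs=12 depth=3 groups=5 -> no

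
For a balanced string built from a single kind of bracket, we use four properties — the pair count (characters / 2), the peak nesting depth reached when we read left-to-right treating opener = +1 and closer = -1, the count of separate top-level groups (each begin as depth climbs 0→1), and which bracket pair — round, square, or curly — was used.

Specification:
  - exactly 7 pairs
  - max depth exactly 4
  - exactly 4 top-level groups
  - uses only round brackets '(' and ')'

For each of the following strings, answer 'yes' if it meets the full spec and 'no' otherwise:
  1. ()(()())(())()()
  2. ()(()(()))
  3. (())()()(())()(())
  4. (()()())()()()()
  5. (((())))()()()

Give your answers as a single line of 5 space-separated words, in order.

String 1 '()(()())(())()()': depth seq [1 0 1 2 1 2 1 0 1 2 1 0 1 0 1 0]
  -> pairs=8 depth=2 groups=5 -> no
String 2 '()(()(()))': depth seq [1 0 1 2 1 2 3 2 1 0]
  -> pairs=5 depth=3 groups=2 -> no
String 3 '(())()()(())()(())': depth seq [1 2 1 0 1 0 1 0 1 2 1 0 1 0 1 2 1 0]
  -> pairs=9 depth=2 groups=6 -> no
String 4 '(()()())()()()()': depth seq [1 2 1 2 1 2 1 0 1 0 1 0 1 0 1 0]
  -> pairs=8 depth=2 groups=5 -> no
String 5 '(((())))()()()': depth seq [1 2 3 4 3 2 1 0 1 0 1 0 1 0]
  -> pairs=7 depth=4 groups=4 -> yes

Answer: no no no no yes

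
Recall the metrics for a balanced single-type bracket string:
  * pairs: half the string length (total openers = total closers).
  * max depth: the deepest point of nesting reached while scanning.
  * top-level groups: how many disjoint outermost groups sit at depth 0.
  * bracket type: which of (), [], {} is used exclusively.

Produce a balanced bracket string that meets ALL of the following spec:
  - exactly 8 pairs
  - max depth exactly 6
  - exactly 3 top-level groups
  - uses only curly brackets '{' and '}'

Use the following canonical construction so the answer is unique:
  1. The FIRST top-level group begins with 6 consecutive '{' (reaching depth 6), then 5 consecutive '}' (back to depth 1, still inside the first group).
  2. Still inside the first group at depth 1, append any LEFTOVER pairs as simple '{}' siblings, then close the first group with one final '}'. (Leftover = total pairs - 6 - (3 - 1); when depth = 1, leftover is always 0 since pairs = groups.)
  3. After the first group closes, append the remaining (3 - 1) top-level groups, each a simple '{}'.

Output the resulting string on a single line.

Answer: {{{{{{}}}}}}{}{}

Derivation:
Spec: pairs=8 depth=6 groups=3
Leftover pairs = 8 - 6 - (3-1) = 0
First group: deep chain of depth 6 + 0 sibling pairs
Remaining 2 groups: simple '{}' each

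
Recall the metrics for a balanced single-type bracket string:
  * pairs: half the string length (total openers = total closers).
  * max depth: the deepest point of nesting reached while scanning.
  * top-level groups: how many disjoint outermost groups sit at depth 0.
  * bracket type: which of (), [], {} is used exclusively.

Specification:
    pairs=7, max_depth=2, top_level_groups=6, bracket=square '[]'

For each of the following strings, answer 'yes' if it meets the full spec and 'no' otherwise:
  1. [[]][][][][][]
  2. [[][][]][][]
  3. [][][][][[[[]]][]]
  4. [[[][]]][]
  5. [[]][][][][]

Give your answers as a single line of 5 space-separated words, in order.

String 1 '[[]][][][][][]': depth seq [1 2 1 0 1 0 1 0 1 0 1 0 1 0]
  -> pairs=7 depth=2 groups=6 -> yes
String 2 '[[][][]][][]': depth seq [1 2 1 2 1 2 1 0 1 0 1 0]
  -> pairs=6 depth=2 groups=3 -> no
String 3 '[][][][][[[[]]][]]': depth seq [1 0 1 0 1 0 1 0 1 2 3 4 3 2 1 2 1 0]
  -> pairs=9 depth=4 groups=5 -> no
String 4 '[[[][]]][]': depth seq [1 2 3 2 3 2 1 0 1 0]
  -> pairs=5 depth=3 groups=2 -> no
String 5 '[[]][][][][]': depth seq [1 2 1 0 1 0 1 0 1 0 1 0]
  -> pairs=6 depth=2 groups=5 -> no

Answer: yes no no no no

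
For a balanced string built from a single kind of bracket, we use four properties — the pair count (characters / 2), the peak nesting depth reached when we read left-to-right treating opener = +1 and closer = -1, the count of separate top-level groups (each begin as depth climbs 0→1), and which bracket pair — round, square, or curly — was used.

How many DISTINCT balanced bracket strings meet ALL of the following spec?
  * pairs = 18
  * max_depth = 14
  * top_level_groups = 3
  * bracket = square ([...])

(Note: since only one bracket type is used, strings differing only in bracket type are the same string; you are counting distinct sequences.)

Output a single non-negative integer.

Answer: 1209

Derivation:
Spec: pairs=18 depth=14 groups=3
Count(depth <= 14) = 94287030
Count(depth <= 13) = 94285821
Count(depth == 14) = 94287030 - 94285821 = 1209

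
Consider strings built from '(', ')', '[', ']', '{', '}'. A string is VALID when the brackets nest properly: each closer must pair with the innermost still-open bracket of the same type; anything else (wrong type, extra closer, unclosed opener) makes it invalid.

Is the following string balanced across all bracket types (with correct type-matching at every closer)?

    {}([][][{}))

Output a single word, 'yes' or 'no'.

Answer: no

Derivation:
pos 0: push '{'; stack = {
pos 1: '}' matches '{'; pop; stack = (empty)
pos 2: push '('; stack = (
pos 3: push '['; stack = ([
pos 4: ']' matches '['; pop; stack = (
pos 5: push '['; stack = ([
pos 6: ']' matches '['; pop; stack = (
pos 7: push '['; stack = ([
pos 8: push '{'; stack = ([{
pos 9: '}' matches '{'; pop; stack = ([
pos 10: saw closer ')' but top of stack is '[' (expected ']') → INVALID
Verdict: type mismatch at position 10: ')' closes '[' → no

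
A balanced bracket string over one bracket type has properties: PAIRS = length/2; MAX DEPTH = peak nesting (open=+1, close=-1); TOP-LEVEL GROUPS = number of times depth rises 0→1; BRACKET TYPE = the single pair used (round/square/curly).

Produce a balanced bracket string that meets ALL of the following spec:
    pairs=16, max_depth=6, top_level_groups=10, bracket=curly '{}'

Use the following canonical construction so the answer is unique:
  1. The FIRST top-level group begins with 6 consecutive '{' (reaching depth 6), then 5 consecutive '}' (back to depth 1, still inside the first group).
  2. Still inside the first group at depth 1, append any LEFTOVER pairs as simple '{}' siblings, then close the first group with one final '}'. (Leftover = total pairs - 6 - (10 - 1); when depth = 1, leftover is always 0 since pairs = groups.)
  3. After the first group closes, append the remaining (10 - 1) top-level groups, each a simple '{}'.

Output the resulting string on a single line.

Spec: pairs=16 depth=6 groups=10
Leftover pairs = 16 - 6 - (10-1) = 1
First group: deep chain of depth 6 + 1 sibling pairs
Remaining 9 groups: simple '{}' each

Answer: {{{{{{}}}}}{}}{}{}{}{}{}{}{}{}{}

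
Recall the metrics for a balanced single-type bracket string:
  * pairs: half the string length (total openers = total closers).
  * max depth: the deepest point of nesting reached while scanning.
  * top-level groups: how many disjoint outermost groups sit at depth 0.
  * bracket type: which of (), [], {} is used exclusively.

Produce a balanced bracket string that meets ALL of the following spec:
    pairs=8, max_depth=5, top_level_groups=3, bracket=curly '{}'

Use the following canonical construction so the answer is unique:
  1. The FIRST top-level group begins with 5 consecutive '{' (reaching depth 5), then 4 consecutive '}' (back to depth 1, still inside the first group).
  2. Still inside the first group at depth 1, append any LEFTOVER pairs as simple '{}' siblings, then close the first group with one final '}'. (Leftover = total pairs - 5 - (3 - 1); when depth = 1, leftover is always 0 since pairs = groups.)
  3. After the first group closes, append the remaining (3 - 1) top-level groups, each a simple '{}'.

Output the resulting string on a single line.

Spec: pairs=8 depth=5 groups=3
Leftover pairs = 8 - 5 - (3-1) = 1
First group: deep chain of depth 5 + 1 sibling pairs
Remaining 2 groups: simple '{}' each

Answer: {{{{{}}}}{}}{}{}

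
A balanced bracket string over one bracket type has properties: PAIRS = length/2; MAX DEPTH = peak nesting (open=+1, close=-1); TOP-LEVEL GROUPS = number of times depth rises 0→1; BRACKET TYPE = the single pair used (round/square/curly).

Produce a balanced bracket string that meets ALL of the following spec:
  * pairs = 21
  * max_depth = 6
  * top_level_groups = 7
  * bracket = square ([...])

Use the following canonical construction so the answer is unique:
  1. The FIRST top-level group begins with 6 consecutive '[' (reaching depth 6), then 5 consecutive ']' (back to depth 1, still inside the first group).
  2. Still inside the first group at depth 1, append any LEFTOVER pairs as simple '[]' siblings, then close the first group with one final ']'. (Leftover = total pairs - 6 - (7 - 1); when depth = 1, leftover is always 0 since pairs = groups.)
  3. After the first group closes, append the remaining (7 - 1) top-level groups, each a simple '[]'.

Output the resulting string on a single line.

Spec: pairs=21 depth=6 groups=7
Leftover pairs = 21 - 6 - (7-1) = 9
First group: deep chain of depth 6 + 9 sibling pairs
Remaining 6 groups: simple '[]' each

Answer: [[[[[[]]]]][][][][][][][][][]][][][][][][]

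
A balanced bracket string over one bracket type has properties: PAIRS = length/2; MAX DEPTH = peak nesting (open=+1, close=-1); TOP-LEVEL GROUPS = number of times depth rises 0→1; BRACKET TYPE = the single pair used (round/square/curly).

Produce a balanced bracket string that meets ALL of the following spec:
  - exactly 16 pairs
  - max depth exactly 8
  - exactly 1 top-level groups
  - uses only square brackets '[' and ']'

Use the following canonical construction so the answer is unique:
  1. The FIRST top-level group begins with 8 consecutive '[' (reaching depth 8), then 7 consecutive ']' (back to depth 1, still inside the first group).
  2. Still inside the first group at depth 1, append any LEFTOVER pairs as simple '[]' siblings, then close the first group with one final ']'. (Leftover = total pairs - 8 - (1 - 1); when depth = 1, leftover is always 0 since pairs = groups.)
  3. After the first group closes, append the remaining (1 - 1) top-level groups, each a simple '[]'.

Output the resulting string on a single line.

Answer: [[[[[[[[]]]]]]][][][][][][][][]]

Derivation:
Spec: pairs=16 depth=8 groups=1
Leftover pairs = 16 - 8 - (1-1) = 8
First group: deep chain of depth 8 + 8 sibling pairs
Remaining 0 groups: simple '[]' each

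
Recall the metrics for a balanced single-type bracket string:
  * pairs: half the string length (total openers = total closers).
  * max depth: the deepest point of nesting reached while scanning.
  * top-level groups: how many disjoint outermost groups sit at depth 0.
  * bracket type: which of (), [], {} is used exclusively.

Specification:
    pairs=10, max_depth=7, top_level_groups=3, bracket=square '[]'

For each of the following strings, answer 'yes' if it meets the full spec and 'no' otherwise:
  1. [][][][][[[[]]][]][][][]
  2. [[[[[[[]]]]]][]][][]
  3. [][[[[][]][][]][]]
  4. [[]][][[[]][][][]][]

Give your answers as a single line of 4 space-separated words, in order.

String 1 '[][][][][[[[]]][]][][][]': depth seq [1 0 1 0 1 0 1 0 1 2 3 4 3 2 1 2 1 0 1 0 1 0 1 0]
  -> pairs=12 depth=4 groups=8 -> no
String 2 '[[[[[[[]]]]]][]][][]': depth seq [1 2 3 4 5 6 7 6 5 4 3 2 1 2 1 0 1 0 1 0]
  -> pairs=10 depth=7 groups=3 -> yes
String 3 '[][[[[][]][][]][]]': depth seq [1 0 1 2 3 4 3 4 3 2 3 2 3 2 1 2 1 0]
  -> pairs=9 depth=4 groups=2 -> no
String 4 '[[]][][[[]][][][]][]': depth seq [1 2 1 0 1 0 1 2 3 2 1 2 1 2 1 2 1 0 1 0]
  -> pairs=10 depth=3 groups=4 -> no

Answer: no yes no no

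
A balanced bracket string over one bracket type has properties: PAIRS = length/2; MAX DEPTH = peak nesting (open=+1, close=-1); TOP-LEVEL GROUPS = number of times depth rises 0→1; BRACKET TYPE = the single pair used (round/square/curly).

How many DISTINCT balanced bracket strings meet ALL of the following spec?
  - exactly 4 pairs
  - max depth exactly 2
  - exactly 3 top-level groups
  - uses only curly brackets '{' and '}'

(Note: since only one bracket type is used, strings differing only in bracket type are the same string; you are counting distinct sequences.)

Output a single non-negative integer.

Answer: 3

Derivation:
Spec: pairs=4 depth=2 groups=3
Count(depth <= 2) = 3
Count(depth <= 1) = 0
Count(depth == 2) = 3 - 0 = 3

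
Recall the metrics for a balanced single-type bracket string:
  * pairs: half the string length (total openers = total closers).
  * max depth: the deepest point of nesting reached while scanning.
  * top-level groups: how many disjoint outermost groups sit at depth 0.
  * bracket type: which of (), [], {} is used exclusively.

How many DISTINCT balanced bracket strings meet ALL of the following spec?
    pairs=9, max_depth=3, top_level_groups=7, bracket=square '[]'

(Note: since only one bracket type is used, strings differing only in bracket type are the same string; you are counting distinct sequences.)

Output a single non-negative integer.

Spec: pairs=9 depth=3 groups=7
Count(depth <= 3) = 35
Count(depth <= 2) = 28
Count(depth == 3) = 35 - 28 = 7

Answer: 7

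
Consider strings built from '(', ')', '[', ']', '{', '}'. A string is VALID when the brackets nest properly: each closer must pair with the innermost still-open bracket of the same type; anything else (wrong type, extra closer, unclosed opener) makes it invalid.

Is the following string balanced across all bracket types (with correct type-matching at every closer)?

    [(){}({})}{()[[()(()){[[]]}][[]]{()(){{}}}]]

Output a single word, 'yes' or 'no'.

Answer: no

Derivation:
pos 0: push '['; stack = [
pos 1: push '('; stack = [(
pos 2: ')' matches '('; pop; stack = [
pos 3: push '{'; stack = [{
pos 4: '}' matches '{'; pop; stack = [
pos 5: push '('; stack = [(
pos 6: push '{'; stack = [({
pos 7: '}' matches '{'; pop; stack = [(
pos 8: ')' matches '('; pop; stack = [
pos 9: saw closer '}' but top of stack is '[' (expected ']') → INVALID
Verdict: type mismatch at position 9: '}' closes '[' → no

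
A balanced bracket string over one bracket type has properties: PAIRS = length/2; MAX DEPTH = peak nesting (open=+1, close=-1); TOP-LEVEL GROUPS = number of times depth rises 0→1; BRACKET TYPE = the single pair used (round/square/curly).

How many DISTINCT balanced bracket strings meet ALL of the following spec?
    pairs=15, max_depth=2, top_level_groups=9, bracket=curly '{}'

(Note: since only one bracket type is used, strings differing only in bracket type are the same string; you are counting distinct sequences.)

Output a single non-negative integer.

Spec: pairs=15 depth=2 groups=9
Count(depth <= 2) = 3003
Count(depth <= 1) = 0
Count(depth == 2) = 3003 - 0 = 3003

Answer: 3003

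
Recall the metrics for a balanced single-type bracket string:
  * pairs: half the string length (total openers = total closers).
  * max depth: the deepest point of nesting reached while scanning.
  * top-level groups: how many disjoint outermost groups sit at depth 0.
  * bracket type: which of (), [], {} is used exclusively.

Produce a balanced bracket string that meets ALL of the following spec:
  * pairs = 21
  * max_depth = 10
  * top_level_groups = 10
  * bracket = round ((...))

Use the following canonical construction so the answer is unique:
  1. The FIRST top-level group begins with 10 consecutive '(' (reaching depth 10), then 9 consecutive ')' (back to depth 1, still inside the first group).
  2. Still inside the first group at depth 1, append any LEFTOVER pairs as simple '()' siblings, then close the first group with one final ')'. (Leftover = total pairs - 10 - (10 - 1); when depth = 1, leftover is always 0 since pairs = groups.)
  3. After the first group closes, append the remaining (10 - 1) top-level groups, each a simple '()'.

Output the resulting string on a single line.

Spec: pairs=21 depth=10 groups=10
Leftover pairs = 21 - 10 - (10-1) = 2
First group: deep chain of depth 10 + 2 sibling pairs
Remaining 9 groups: simple '()' each

Answer: (((((((((()))))))))()())()()()()()()()()()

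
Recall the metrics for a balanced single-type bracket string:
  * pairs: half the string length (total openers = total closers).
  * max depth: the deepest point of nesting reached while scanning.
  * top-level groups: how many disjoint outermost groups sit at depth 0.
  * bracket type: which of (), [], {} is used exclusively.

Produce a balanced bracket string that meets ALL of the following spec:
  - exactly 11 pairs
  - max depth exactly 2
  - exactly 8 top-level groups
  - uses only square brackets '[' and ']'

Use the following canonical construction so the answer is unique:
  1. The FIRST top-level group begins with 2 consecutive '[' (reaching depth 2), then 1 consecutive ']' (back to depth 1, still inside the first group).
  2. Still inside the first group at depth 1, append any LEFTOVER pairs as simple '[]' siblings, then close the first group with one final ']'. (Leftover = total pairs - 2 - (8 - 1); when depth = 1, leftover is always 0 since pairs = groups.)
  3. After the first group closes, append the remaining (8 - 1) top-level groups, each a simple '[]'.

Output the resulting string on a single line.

Spec: pairs=11 depth=2 groups=8
Leftover pairs = 11 - 2 - (8-1) = 2
First group: deep chain of depth 2 + 2 sibling pairs
Remaining 7 groups: simple '[]' each

Answer: [[][][]][][][][][][][]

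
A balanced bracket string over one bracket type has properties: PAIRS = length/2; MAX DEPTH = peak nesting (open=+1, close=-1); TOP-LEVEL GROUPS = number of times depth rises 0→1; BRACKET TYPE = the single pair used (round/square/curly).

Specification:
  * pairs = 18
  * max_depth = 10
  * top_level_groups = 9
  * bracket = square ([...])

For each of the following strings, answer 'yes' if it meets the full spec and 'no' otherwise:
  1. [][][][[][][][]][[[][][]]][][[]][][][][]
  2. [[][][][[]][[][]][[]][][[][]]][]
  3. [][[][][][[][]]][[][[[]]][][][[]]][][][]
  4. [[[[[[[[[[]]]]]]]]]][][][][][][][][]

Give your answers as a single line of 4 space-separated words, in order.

Answer: no no no yes

Derivation:
String 1 '[][][][[][][][]][[[][][]]][][[]][][][][]': depth seq [1 0 1 0 1 0 1 2 1 2 1 2 1 2 1 0 1 2 3 2 3 2 3 2 1 0 1 0 1 2 1 0 1 0 1 0 1 0 1 0]
  -> pairs=20 depth=3 groups=11 -> no
String 2 '[[][][][[]][[][]][[]][][[][]]][]': depth seq [1 2 1 2 1 2 1 2 3 2 1 2 3 2 3 2 1 2 3 2 1 2 1 2 3 2 3 2 1 0 1 0]
  -> pairs=16 depth=3 groups=2 -> no
String 3 '[][[][][][[][]]][[][[[]]][][][[]]][][][]': depth seq [1 0 1 2 1 2 1 2 1 2 3 2 3 2 1 0 1 2 1 2 3 4 3 2 1 2 1 2 1 2 3 2 1 0 1 0 1 0 1 0]
  -> pairs=20 depth=4 groups=6 -> no
String 4 '[[[[[[[[[[]]]]]]]]]][][][][][][][][]': depth seq [1 2 3 4 5 6 7 8 9 10 9 8 7 6 5 4 3 2 1 0 1 0 1 0 1 0 1 0 1 0 1 0 1 0 1 0]
  -> pairs=18 depth=10 groups=9 -> yes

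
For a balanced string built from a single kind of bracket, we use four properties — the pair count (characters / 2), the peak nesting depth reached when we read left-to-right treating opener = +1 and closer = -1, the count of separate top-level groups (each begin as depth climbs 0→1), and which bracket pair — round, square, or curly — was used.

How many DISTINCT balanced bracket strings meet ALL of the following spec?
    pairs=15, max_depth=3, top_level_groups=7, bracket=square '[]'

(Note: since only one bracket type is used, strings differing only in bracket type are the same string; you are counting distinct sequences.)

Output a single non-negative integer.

Spec: pairs=15 depth=3 groups=7
Count(depth <= 3) = 59906
Count(depth <= 2) = 3003
Count(depth == 3) = 59906 - 3003 = 56903

Answer: 56903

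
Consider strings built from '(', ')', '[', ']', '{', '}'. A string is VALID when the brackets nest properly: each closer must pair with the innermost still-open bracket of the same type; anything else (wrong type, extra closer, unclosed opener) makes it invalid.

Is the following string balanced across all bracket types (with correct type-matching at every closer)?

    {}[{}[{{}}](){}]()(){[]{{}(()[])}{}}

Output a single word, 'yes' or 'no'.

Answer: yes

Derivation:
pos 0: push '{'; stack = {
pos 1: '}' matches '{'; pop; stack = (empty)
pos 2: push '['; stack = [
pos 3: push '{'; stack = [{
pos 4: '}' matches '{'; pop; stack = [
pos 5: push '['; stack = [[
pos 6: push '{'; stack = [[{
pos 7: push '{'; stack = [[{{
pos 8: '}' matches '{'; pop; stack = [[{
pos 9: '}' matches '{'; pop; stack = [[
pos 10: ']' matches '['; pop; stack = [
pos 11: push '('; stack = [(
pos 12: ')' matches '('; pop; stack = [
pos 13: push '{'; stack = [{
pos 14: '}' matches '{'; pop; stack = [
pos 15: ']' matches '['; pop; stack = (empty)
pos 16: push '('; stack = (
pos 17: ')' matches '('; pop; stack = (empty)
pos 18: push '('; stack = (
pos 19: ')' matches '('; pop; stack = (empty)
pos 20: push '{'; stack = {
pos 21: push '['; stack = {[
pos 22: ']' matches '['; pop; stack = {
pos 23: push '{'; stack = {{
pos 24: push '{'; stack = {{{
pos 25: '}' matches '{'; pop; stack = {{
pos 26: push '('; stack = {{(
pos 27: push '('; stack = {{((
pos 28: ')' matches '('; pop; stack = {{(
pos 29: push '['; stack = {{([
pos 30: ']' matches '['; pop; stack = {{(
pos 31: ')' matches '('; pop; stack = {{
pos 32: '}' matches '{'; pop; stack = {
pos 33: push '{'; stack = {{
pos 34: '}' matches '{'; pop; stack = {
pos 35: '}' matches '{'; pop; stack = (empty)
end: stack empty → VALID
Verdict: properly nested → yes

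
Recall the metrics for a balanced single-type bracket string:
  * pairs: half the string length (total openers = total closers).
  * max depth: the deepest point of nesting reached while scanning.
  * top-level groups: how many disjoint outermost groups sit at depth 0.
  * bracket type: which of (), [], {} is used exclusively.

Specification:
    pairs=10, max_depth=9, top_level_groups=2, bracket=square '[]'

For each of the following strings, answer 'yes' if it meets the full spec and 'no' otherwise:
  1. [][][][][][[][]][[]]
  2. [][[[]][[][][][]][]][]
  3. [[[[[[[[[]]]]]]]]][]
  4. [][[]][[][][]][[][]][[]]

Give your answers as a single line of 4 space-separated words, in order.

Answer: no no yes no

Derivation:
String 1 '[][][][][][[][]][[]]': depth seq [1 0 1 0 1 0 1 0 1 0 1 2 1 2 1 0 1 2 1 0]
  -> pairs=10 depth=2 groups=7 -> no
String 2 '[][[[]][[][][][]][]][]': depth seq [1 0 1 2 3 2 1 2 3 2 3 2 3 2 3 2 1 2 1 0 1 0]
  -> pairs=11 depth=3 groups=3 -> no
String 3 '[[[[[[[[[]]]]]]]]][]': depth seq [1 2 3 4 5 6 7 8 9 8 7 6 5 4 3 2 1 0 1 0]
  -> pairs=10 depth=9 groups=2 -> yes
String 4 '[][[]][[][][]][[][]][[]]': depth seq [1 0 1 2 1 0 1 2 1 2 1 2 1 0 1 2 1 2 1 0 1 2 1 0]
  -> pairs=12 depth=2 groups=5 -> no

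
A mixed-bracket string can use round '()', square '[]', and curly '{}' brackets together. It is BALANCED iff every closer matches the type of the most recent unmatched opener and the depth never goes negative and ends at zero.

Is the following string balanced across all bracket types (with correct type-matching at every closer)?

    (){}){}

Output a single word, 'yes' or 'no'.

Answer: no

Derivation:
pos 0: push '('; stack = (
pos 1: ')' matches '('; pop; stack = (empty)
pos 2: push '{'; stack = {
pos 3: '}' matches '{'; pop; stack = (empty)
pos 4: saw closer ')' but stack is empty → INVALID
Verdict: unmatched closer ')' at position 4 → no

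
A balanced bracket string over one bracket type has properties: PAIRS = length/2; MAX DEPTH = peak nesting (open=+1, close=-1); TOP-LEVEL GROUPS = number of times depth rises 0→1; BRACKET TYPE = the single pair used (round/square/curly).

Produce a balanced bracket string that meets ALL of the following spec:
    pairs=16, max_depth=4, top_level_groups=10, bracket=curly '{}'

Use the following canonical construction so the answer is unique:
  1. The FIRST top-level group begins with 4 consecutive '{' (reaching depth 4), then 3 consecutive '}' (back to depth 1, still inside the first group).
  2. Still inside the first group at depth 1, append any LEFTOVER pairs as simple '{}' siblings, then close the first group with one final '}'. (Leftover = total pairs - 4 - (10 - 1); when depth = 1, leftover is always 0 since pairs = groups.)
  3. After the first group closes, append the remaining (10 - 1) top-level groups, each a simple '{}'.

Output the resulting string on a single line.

Spec: pairs=16 depth=4 groups=10
Leftover pairs = 16 - 4 - (10-1) = 3
First group: deep chain of depth 4 + 3 sibling pairs
Remaining 9 groups: simple '{}' each

Answer: {{{{}}}{}{}{}}{}{}{}{}{}{}{}{}{}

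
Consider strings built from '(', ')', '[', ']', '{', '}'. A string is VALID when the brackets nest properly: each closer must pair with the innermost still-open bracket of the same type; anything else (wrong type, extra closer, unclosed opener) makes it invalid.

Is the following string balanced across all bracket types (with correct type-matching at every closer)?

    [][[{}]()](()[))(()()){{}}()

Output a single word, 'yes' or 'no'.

Answer: no

Derivation:
pos 0: push '['; stack = [
pos 1: ']' matches '['; pop; stack = (empty)
pos 2: push '['; stack = [
pos 3: push '['; stack = [[
pos 4: push '{'; stack = [[{
pos 5: '}' matches '{'; pop; stack = [[
pos 6: ']' matches '['; pop; stack = [
pos 7: push '('; stack = [(
pos 8: ')' matches '('; pop; stack = [
pos 9: ']' matches '['; pop; stack = (empty)
pos 10: push '('; stack = (
pos 11: push '('; stack = ((
pos 12: ')' matches '('; pop; stack = (
pos 13: push '['; stack = ([
pos 14: saw closer ')' but top of stack is '[' (expected ']') → INVALID
Verdict: type mismatch at position 14: ')' closes '[' → no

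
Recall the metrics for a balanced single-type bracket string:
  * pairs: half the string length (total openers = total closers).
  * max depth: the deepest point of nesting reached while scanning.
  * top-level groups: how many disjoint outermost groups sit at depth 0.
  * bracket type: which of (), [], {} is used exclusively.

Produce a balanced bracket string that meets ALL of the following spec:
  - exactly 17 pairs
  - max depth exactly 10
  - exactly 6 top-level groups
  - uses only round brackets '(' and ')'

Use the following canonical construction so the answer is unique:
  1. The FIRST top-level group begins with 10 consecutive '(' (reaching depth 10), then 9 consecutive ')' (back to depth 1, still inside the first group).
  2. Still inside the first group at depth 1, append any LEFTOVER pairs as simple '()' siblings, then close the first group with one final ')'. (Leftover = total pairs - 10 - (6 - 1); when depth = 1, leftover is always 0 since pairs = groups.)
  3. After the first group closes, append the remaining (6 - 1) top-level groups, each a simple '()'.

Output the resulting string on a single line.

Spec: pairs=17 depth=10 groups=6
Leftover pairs = 17 - 10 - (6-1) = 2
First group: deep chain of depth 10 + 2 sibling pairs
Remaining 5 groups: simple '()' each

Answer: (((((((((()))))))))()())()()()()()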